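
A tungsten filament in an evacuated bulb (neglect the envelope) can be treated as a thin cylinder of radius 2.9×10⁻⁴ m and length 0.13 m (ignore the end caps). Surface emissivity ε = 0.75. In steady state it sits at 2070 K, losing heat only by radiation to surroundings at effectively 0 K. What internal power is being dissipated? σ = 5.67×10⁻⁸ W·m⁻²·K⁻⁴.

P ≈ 185 W

Steady state: P = εσA T⁴.
A = 2πrL = 2.369×10⁻⁴ m²; T⁴ = (2070)⁴ = 1.836×10¹³ K⁴.
P = 0.75 × 5.67×10⁻⁸ × 2.369×10⁻⁴ × 1.836×10¹³.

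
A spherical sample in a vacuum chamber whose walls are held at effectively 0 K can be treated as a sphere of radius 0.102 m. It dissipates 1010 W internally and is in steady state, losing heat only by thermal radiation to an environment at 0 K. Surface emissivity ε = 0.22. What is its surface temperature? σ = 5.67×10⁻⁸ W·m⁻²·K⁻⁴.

Steady state: internal power = radiated power, P = εσA T⁴.
Radiating area A = 4πr² = 0.1307 m².
T⁴ = P/(εσA) = 1010/(0.22·5.67×10⁻⁸·0.1307) = 6.193×10¹¹ K⁴.
T = (6.193×10¹¹)^(1/4).

T ≈ 887 K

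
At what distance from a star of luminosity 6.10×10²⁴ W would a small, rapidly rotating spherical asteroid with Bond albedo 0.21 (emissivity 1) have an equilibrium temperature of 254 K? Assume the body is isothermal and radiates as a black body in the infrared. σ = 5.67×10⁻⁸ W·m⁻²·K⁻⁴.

d ≈ 2.02×10¹⁰ m

For an isothermal black-emitting sphere, (1−a)S·πr² = σ·4πr²·T⁴ ⇒ S = 4σT⁴/(1−a).
S = 4·5.67×10⁻⁸·(254)⁴/0.790 = 1195 W/m².
Flux falls as S = L/(4πd²), so d = √(L/(4πS)) = √(6.10×10²⁴/(4π·1195)).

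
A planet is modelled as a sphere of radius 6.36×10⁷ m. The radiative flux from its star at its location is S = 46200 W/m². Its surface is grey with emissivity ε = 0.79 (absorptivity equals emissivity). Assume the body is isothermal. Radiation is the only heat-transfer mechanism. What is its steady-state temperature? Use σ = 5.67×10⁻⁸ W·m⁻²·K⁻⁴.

At equilibrium, absorbed power = emitted power.
Absorbing cross-section = πr² = 1.271×10¹⁶ m²; emitting surface = 4πr² = 5.083×10¹⁶ m² (ratio 4).
εS·A_cross = εσ·A_surf·T⁴  ⇒  T⁴ = S/(4σ)   (ε cancels).
T⁴ = 46200/(4·5.67×10⁻⁸) = 2.037×10¹¹ K⁴.
T = (2.037×10¹¹)^(1/4).

T ≈ 672 K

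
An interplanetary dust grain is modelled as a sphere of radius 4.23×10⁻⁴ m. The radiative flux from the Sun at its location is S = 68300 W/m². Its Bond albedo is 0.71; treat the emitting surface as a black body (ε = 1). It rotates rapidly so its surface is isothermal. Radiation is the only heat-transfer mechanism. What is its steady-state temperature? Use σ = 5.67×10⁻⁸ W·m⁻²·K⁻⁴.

T ≈ 544 K

At equilibrium, absorbed power = emitted power.
Absorbing cross-section = πr² = 5.621×10⁻⁷ m²; emitting surface = 4πr² = 2.248×10⁻⁶ m² (ratio 4).
(1−a)S·A_cross = εσ·A_surf·T⁴  ⇒  T⁴ = (1−a)S/(4σ).
T⁴ = 0.290·68300/(4·5.67×10⁻⁸) = 8.733×10¹⁰ K⁴.
T = (8.733×10¹⁰)^(1/4).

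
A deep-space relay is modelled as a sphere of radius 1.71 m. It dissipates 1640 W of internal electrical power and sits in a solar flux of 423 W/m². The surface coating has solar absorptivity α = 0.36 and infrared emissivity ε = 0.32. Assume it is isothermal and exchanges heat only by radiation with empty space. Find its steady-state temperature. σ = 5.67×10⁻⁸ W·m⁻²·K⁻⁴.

T ≈ 260 K

At steady state, absorbed solar power + internal power = radiated power.
Absorbed: α·S·A_cross = 0.36·423·9.186 = 1399 W (cross-section πr²).
Total input = 1399 + 1640 = 3039 W.
Radiated: εσ·A_surf·T⁴ with A_surf = 4πr² = 36.75 m².
T⁴ = 3039/(0.32·5.67×10⁻⁸·36.75) = 4.558×10⁹ K⁴.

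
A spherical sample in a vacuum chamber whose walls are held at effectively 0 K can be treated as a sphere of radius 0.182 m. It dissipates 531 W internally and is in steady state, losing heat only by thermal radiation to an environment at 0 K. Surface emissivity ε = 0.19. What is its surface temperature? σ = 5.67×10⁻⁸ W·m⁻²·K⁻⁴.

Steady state: internal power = radiated power, P = εσA T⁴.
Radiating area A = 4πr² = 0.4162 m².
T⁴ = P/(εσA) = 531/(0.19·5.67×10⁻⁸·0.4162) = 1.184×10¹¹ K⁴.
T = (1.184×10¹¹)^(1/4).

T ≈ 587 K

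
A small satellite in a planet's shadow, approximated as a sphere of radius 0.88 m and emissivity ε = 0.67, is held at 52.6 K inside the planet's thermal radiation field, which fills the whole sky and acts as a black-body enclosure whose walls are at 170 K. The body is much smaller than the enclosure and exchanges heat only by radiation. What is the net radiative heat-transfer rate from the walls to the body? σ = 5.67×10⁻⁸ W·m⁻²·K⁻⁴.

P_net ≈ 306 W

For a small grey body in a large enclosure: P_net = εσA(T_body⁴ − T_wall⁴).
A = 4πr² = 9.731 m²; T_body⁴ − T_wall⁴ = 7.655×10⁶ − 8.352×10⁸ = -8.276×10⁸ K⁴.
|P_net| = 0.67·5.67×10⁻⁸·9.731·8.276×10⁸.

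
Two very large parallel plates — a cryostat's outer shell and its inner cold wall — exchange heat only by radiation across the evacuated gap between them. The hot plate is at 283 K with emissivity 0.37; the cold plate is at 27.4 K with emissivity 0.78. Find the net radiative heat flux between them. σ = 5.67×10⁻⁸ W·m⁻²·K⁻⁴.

q ≈ 122 W/m²

For two infinite grey parallel plates, q = σ(T₁⁴ − T₂⁴)/(1/ε₁ + 1/ε₂ − 1).
T₁⁴ − T₂⁴ = 6.414×10⁹ − 5.636×10⁵ = 6.414×10⁹ K⁴.
1/ε₁ + 1/ε₂ − 1 = 2.703 + 1.282 − 1 = 2.985.
q = 5.67×10⁻⁸ × 6.414×10⁹ / 2.985.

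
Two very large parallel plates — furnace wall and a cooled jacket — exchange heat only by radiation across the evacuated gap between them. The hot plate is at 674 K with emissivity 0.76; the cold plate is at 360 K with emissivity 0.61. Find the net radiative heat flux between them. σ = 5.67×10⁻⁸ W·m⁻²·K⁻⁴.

q ≈ 5500 W/m²

For two infinite grey parallel plates, q = σ(T₁⁴ − T₂⁴)/(1/ε₁ + 1/ε₂ − 1).
T₁⁴ − T₂⁴ = 2.064×10¹¹ − 1.680×10¹⁰ = 1.896×10¹¹ K⁴.
1/ε₁ + 1/ε₂ − 1 = 1.316 + 1.639 − 1 = 1.955.
q = 5.67×10⁻⁸ × 1.896×10¹¹ / 1.955.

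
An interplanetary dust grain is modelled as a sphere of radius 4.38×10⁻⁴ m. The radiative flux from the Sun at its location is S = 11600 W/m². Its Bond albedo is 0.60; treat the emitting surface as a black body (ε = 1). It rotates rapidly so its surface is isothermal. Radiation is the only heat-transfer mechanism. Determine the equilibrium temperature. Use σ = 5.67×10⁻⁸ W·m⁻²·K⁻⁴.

T ≈ 378 K

At equilibrium, absorbed power = emitted power.
Absorbing cross-section = πr² = 6.027×10⁻⁷ m²; emitting surface = 4πr² = 2.411×10⁻⁶ m² (ratio 4).
(1−a)S·A_cross = εσ·A_surf·T⁴  ⇒  T⁴ = (1−a)S/(4σ).
T⁴ = 0.400·11600/(4·5.67×10⁻⁸) = 2.046×10¹⁰ K⁴.
T = (2.046×10¹⁰)^(1/4).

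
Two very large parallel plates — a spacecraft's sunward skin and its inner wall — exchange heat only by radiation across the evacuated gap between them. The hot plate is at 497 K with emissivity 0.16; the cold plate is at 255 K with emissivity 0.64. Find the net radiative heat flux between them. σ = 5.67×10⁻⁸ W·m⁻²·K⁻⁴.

For two infinite grey parallel plates, q = σ(T₁⁴ − T₂⁴)/(1/ε₁ + 1/ε₂ − 1).
T₁⁴ − T₂⁴ = 6.101×10¹⁰ − 4.228×10⁹ = 5.679×10¹⁰ K⁴.
1/ε₁ + 1/ε₂ − 1 = 6.250 + 1.562 − 1 = 6.812.
q = 5.67×10⁻⁸ × 5.679×10¹⁰ / 6.812.

q ≈ 473 W/m²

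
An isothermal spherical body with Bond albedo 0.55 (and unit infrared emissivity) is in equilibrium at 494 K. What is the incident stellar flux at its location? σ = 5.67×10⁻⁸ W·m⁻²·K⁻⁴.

(1−a)S·πr² = σ·4πr²·T⁴ ⇒ S = 4σT⁴/(1−a).
S = 4·5.67×10⁻⁸·5.955×10¹⁰/0.450.

S ≈ 30000 W/m²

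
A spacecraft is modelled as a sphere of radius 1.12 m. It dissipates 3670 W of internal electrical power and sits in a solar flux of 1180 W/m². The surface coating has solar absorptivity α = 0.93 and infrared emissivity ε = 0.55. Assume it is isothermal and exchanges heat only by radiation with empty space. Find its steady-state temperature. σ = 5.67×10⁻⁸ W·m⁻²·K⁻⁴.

T ≈ 357 K

At steady state, absorbed solar power + internal power = radiated power.
Absorbed: α·S·A_cross = 0.93·1180·3.941 = 4325 W (cross-section πr²).
Total input = 4325 + 3670 = 7995 W.
Radiated: εσ·A_surf·T⁴ with A_surf = 4πr² = 15.76 m².
T⁴ = 7995/(0.55·5.67×10⁻⁸·15.76) = 1.626×10¹⁰ K⁴.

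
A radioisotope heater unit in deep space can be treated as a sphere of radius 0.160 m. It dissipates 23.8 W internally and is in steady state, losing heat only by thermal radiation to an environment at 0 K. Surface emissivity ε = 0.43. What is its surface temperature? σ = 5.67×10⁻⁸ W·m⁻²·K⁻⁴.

Steady state: internal power = radiated power, P = εσA T⁴.
Radiating area A = 4πr² = 0.3217 m².
T⁴ = P/(εσA) = 23.8/(0.43·5.67×10⁻⁸·0.3217) = 3.034×10⁹ K⁴.
T = (3.034×10⁹)^(1/4).

T ≈ 235 K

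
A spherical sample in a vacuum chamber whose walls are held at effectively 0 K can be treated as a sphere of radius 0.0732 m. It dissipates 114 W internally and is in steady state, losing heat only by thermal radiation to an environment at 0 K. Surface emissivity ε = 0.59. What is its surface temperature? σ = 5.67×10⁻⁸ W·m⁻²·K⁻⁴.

T ≈ 474 K

Steady state: internal power = radiated power, P = εσA T⁴.
Radiating area A = 4πr² = 0.06733 m².
T⁴ = P/(εσA) = 114/(0.59·5.67×10⁻⁸·0.06733) = 5.061×10¹⁰ K⁴.
T = (5.061×10¹⁰)^(1/4).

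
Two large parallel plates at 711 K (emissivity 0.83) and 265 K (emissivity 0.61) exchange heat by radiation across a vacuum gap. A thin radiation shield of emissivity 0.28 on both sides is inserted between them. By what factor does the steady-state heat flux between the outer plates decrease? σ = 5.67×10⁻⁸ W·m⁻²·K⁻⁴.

Without shield: q₀ = σΔ(T⁴)/(1/ε₁+1/ε₂−1) with denominator 1.844.
With shield the two gaps are in series; the resistances add: (1/ε₁+1/ε_s−1)+(1/ε_s+1/ε₂−1) = 3.776+4.211 = 7.987.
Heat-flux ratio q₀/q = 7.987/1.844.

factor ≈ 4.33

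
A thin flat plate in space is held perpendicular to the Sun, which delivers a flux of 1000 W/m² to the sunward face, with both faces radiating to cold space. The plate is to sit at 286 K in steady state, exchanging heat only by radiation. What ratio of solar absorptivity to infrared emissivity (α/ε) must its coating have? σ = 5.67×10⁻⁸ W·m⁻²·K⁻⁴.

Balance: αS·A = εσ·2A·T⁴ ⇒ α/ε = 2σT⁴/S.
α/ε = 2·5.67×10⁻⁸·(286)⁴/1000 = 2·5.67×10⁻⁸·6.691×10⁹/1000.

α/ε ≈ 0.759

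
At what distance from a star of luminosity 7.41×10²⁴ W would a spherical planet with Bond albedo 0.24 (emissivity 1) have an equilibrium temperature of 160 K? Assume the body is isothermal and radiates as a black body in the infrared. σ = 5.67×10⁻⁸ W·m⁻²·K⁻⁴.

d ≈ 5.49×10¹⁰ m

For an isothermal black-emitting sphere, (1−a)S·πr² = σ·4πr²·T⁴ ⇒ S = 4σT⁴/(1−a).
S = 4·5.67×10⁻⁸·(160)⁴/0.760 = 195.6 W/m².
Flux falls as S = L/(4πd²), so d = √(L/(4πS)) = √(7.41×10²⁴/(4π·195.6)).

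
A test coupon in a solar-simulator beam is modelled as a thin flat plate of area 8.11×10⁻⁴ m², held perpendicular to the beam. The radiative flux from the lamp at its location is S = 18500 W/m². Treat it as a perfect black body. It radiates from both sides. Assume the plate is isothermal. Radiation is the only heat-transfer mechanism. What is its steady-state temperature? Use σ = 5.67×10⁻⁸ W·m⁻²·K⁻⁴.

T ≈ 636 K

At equilibrium, absorbed power = emitted power.
Absorbing cross-section = A = 8.110×10⁻⁴ m²; emitting surface = 2A = 0.001622 m² (ratio 2).
S·A_cross = εσ·A_surf·T⁴  ⇒  T⁴ = S/(2σ).
T⁴ = 1.00·18500/(2·5.67×10⁻⁸) = 1.631×10¹¹ K⁴.
T = (1.631×10¹¹)^(1/4).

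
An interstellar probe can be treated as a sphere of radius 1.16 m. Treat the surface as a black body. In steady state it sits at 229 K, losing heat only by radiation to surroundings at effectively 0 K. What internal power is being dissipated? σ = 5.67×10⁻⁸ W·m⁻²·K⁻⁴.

Steady state: P = εσA T⁴.
A = 4πr² = 16.91 m²; T⁴ = (229)⁴ = 2.750×10⁹ K⁴.
P = 1.0 × 5.67×10⁻⁸ × 16.91 × 2.750×10⁹.

P ≈ 2640 W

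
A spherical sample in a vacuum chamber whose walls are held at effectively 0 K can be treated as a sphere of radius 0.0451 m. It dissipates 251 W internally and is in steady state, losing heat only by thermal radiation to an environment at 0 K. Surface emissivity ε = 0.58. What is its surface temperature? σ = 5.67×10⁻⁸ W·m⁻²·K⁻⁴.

Steady state: internal power = radiated power, P = εσA T⁴.
Radiating area A = 4πr² = 0.02556 m².
T⁴ = P/(εσA) = 251/(0.58·5.67×10⁻⁸·0.02556) = 2.986×10¹¹ K⁴.
T = (2.986×10¹¹)^(1/4).

T ≈ 739 K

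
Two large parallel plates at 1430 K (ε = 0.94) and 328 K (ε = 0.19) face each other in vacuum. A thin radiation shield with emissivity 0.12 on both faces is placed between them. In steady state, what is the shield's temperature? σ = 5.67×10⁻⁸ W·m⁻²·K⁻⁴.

In steady state the net flux on the hot side equals that on the cold side.
σ(T₁⁴−T_s⁴)/D₁ = σ(T_s⁴−T₂⁴)/D₂, with D₁ = 1/ε₁+1/ε_s−1 = 8.397, D₂ = 1/ε_s+1/ε₂−1 = 12.60.
Solve for T_s⁴: T_s⁴ = (D₂·T₁⁴ + D₁·T₂⁴)/(D₁+D₂) = 2.514×10¹² K⁴.

T_s ≈ 1260 K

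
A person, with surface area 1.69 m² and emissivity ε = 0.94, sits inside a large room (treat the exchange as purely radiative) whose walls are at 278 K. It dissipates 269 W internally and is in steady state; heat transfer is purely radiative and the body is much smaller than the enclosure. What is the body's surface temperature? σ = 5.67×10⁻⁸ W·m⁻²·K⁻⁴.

For a small grey body in a large enclosure, net radiated power = εσA(T⁴ − T_w⁴).
Steady state: P = εσA(T⁴ − T_w⁴) with A = 1.69 m².
T⁴ = P/(εσA) + T_w⁴ = 269/(0.94·5.67×10⁻⁸·1.690) + (278)⁴
    = 2.986×10⁹ + 5.973×10⁹ = 8.959×10⁹ K⁴.

T ≈ 308 K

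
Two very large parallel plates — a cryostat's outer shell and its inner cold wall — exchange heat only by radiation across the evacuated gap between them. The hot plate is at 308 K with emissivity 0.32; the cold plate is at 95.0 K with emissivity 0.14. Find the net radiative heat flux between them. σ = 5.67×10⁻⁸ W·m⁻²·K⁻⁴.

q ≈ 54.6 W/m²

For two infinite grey parallel plates, q = σ(T₁⁴ − T₂⁴)/(1/ε₁ + 1/ε₂ − 1).
T₁⁴ − T₂⁴ = 8.999×10⁹ − 8.145×10⁷ = 8.918×10⁹ K⁴.
1/ε₁ + 1/ε₂ − 1 = 3.125 + 7.143 − 1 = 9.268.
q = 5.67×10⁻⁸ × 8.918×10⁹ / 9.268.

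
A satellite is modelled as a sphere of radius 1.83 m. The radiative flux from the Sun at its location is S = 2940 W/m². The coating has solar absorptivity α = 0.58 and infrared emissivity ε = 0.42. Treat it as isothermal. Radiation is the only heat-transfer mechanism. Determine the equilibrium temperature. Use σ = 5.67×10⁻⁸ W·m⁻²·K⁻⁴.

T ≈ 366 K

At equilibrium, absorbed power = emitted power.
Absorbing cross-section = πr² = 10.52 m²; emitting surface = 4πr² = 42.08 m² (ratio 4).
αS·A_cross = εσ·A_surf·T⁴  ⇒  T⁴ = αS/(ε·4σ).
T⁴ = 0.580·2940/(0.42·4·5.67×10⁻⁸) = 1.790×10¹⁰ K⁴.
T = (1.790×10¹⁰)^(1/4).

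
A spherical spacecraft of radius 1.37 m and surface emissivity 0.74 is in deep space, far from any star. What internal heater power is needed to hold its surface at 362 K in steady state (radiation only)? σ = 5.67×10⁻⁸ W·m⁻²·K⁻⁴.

P ≈ 17000 W

P = εσ·4πr²·T⁴.
4πr² = 23.59 m²; T⁴ = 1.717×10¹⁰ K⁴.
P = 0.74·5.67×10⁻⁸·23.59·1.717×10¹⁰.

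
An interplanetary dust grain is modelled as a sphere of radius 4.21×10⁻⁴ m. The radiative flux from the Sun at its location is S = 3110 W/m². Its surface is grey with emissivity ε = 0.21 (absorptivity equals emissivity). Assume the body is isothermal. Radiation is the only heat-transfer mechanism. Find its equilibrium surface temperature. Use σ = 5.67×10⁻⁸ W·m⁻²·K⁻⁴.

At equilibrium, absorbed power = emitted power.
Absorbing cross-section = πr² = 5.568×10⁻⁷ m²; emitting surface = 4πr² = 2.227×10⁻⁶ m² (ratio 4).
εS·A_cross = εσ·A_surf·T⁴  ⇒  T⁴ = S/(4σ)   (ε cancels).
T⁴ = 3110/(4·5.67×10⁻⁸) = 1.371×10¹⁰ K⁴.
T = (1.371×10¹⁰)^(1/4).

T ≈ 342 K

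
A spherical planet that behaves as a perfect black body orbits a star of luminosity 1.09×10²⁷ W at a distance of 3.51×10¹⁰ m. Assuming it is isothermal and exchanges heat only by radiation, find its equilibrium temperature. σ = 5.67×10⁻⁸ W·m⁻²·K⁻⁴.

First find the stellar flux at distance d: S = L/(4πd²) = 1.09×10²⁷/(4π·(3.51×10¹⁰)²) = 70400 W/m².
For an isothermal sphere, absorbed (1−a)S·πr² = emitted σ·4πr²·T⁴, so T⁴ = (1−a)S/(4σ).
T⁴ = 1.00·70400/(4·5.67×10⁻⁸) = 3.104×10¹¹ K⁴.

T ≈ 746 K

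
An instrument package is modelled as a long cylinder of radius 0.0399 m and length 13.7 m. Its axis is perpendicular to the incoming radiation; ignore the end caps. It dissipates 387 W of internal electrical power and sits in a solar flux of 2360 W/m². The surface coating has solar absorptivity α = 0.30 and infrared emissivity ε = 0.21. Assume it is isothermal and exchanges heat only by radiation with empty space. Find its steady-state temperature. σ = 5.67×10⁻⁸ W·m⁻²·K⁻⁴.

At steady state, absorbed solar power + internal power = radiated power.
Absorbed: α·S·A_cross = 0.30·2360·1.093 = 774.0 W (cross-section 2rL).
Total input = 774.0 + 387 = 1161 W.
Radiated: εσ·A_surf·T⁴ with A_surf = 2πrL = 3.435 m².
T⁴ = 1161/(0.21·5.67×10⁻⁸·3.435) = 2.839×10¹⁰ K⁴.

T ≈ 410 K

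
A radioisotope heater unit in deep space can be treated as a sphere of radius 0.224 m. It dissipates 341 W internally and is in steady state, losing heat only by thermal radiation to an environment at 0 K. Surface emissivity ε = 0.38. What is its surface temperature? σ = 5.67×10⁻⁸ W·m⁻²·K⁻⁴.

Steady state: internal power = radiated power, P = εσA T⁴.
Radiating area A = 4πr² = 0.6305 m².
T⁴ = P/(εσA) = 341/(0.38·5.67×10⁻⁸·0.6305) = 2.510×10¹⁰ K⁴.
T = (2.510×10¹⁰)^(1/4).

T ≈ 398 K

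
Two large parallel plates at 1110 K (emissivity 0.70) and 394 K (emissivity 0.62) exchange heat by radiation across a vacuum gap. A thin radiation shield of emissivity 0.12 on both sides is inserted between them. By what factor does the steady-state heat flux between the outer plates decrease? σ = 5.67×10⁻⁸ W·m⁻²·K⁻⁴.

Without shield: q₀ = σΔ(T⁴)/(1/ε₁+1/ε₂−1) with denominator 2.041.
With shield the two gaps are in series; the resistances add: (1/ε₁+1/ε_s−1)+(1/ε_s+1/ε₂−1) = 8.762+8.946 = 17.71.
Heat-flux ratio q₀/q = 17.71/2.041.

factor ≈ 8.67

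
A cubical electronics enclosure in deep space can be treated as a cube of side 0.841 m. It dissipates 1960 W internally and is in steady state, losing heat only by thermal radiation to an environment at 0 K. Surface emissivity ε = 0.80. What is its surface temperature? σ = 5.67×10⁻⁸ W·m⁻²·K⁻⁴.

Steady state: internal power = radiated power, P = εσA T⁴.
Radiating area A = 6L² = 4.244 m².
T⁴ = P/(εσA) = 1960/(0.80·5.67×10⁻⁸·4.244) = 1.018×10¹⁰ K⁴.
T = (1.018×10¹⁰)^(1/4).

T ≈ 318 K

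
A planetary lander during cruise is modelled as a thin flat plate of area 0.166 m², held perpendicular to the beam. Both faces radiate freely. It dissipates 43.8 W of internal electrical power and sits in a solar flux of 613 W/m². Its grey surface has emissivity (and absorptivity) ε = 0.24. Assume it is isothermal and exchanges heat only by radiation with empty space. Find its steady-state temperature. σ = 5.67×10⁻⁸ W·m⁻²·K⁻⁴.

At steady state, absorbed solar power + internal power = radiated power.
Absorbed: α·S·A_cross = 0.24·613·0.1660 = 24.42 W (cross-section A).
Total input = 24.42 + 43.8 = 68.22 W.
Radiated: εσ·A_surf·T⁴ with A_surf = 2A = 0.3320 m².
T⁴ = 68.22/(0.24·5.67×10⁻⁸·0.3320) = 1.510×10¹⁰ K⁴.

T ≈ 351 K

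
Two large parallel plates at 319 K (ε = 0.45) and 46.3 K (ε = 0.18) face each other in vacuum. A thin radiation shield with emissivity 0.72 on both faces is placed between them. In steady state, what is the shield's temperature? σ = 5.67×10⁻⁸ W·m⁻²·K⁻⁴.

T_s ≈ 291 K

In steady state the net flux on the hot side equals that on the cold side.
σ(T₁⁴−T_s⁴)/D₁ = σ(T_s⁴−T₂⁴)/D₂, with D₁ = 1/ε₁+1/ε_s−1 = 2.611, D₂ = 1/ε_s+1/ε₂−1 = 5.944.
Solve for T_s⁴: T_s⁴ = (D₂·T₁⁴ + D₁·T₂⁴)/(D₁+D₂) = 7.196×10⁹ K⁴.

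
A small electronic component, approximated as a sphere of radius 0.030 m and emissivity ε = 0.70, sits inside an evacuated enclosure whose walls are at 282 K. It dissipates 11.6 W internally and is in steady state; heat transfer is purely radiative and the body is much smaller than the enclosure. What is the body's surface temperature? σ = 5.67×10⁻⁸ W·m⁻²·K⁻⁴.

T ≈ 423 K

For a small grey body in a large enclosure, net radiated power = εσA(T⁴ − T_w⁴).
Steady state: P = εσA(T⁴ − T_w⁴) with A = 4πr² = 0.01131 m².
T⁴ = P/(εσA) + T_w⁴ = 11.6/(0.70·5.67×10⁻⁸·0.01131) + (282)⁴
    = 2.584×10¹⁰ + 6.324×10⁹ = 3.217×10¹⁰ K⁴.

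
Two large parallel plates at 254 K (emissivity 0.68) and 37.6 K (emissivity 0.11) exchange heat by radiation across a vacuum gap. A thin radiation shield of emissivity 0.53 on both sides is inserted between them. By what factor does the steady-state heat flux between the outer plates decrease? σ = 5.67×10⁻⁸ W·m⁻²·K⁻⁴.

factor ≈ 1.29

Without shield: q₀ = σΔ(T⁴)/(1/ε₁+1/ε₂−1) with denominator 9.561.
With shield the two gaps are in series; the resistances add: (1/ε₁+1/ε_s−1)+(1/ε_s+1/ε₂−1) = 2.357+9.978 = 12.34.
Heat-flux ratio q₀/q = 12.34/9.561.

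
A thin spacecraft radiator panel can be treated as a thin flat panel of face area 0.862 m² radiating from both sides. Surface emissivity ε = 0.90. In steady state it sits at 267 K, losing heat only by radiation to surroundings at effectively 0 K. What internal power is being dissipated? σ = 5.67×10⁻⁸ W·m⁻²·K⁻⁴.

Steady state: P = εσA T⁴.
A = 2·0.862 = 1.724 m²; T⁴ = (267)⁴ = 5.082×10⁹ K⁴.
P = 0.90 × 5.67×10⁻⁸ × 1.724 × 5.082×10⁹.

P ≈ 447 W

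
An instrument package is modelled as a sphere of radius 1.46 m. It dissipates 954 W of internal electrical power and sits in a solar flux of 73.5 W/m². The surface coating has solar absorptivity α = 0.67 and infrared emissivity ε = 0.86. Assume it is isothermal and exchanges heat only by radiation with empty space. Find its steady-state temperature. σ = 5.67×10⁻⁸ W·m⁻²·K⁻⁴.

T ≈ 177 K

At steady state, absorbed solar power + internal power = radiated power.
Absorbed: α·S·A_cross = 0.67·73.5·6.697 = 329.8 W (cross-section πr²).
Total input = 329.8 + 954 = 1284 W.
Radiated: εσ·A_surf·T⁴ with A_surf = 4πr² = 26.79 m².
T⁴ = 1284/(0.86·5.67×10⁻⁸·26.79) = 9.829×10⁸ K⁴.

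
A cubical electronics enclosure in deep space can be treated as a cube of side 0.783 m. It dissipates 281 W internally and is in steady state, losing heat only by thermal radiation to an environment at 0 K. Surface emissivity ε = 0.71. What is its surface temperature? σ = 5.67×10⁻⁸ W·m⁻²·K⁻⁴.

T ≈ 209 K

Steady state: internal power = radiated power, P = εσA T⁴.
Radiating area A = 6L² = 3.679 m².
T⁴ = P/(εσA) = 281/(0.71·5.67×10⁻⁸·3.679) = 1.898×10⁹ K⁴.
T = (1.898×10⁹)^(1/4).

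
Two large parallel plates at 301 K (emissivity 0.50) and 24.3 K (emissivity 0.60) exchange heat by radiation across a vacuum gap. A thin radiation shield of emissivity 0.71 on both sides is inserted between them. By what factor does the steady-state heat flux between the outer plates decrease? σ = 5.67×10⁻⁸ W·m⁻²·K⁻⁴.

Without shield: q₀ = σΔ(T⁴)/(1/ε₁+1/ε₂−1) with denominator 2.667.
With shield the two gaps are in series; the resistances add: (1/ε₁+1/ε_s−1)+(1/ε_s+1/ε₂−1) = 2.408+2.075 = 4.484.
Heat-flux ratio q₀/q = 4.484/2.667.

factor ≈ 1.68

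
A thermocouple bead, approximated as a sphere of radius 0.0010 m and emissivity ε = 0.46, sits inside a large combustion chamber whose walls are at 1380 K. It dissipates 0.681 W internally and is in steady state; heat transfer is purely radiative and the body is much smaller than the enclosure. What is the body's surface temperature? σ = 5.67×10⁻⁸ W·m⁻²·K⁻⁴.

T ≈ 1550 K

For a small grey body in a large enclosure, net radiated power = εσA(T⁴ − T_w⁴).
Steady state: P = εσA(T⁴ − T_w⁴) with A = 4πr² = 1.257×10⁻⁵ m².
T⁴ = P/(εσA) + T_w⁴ = 0.681/(0.46·5.67×10⁻⁸·1.257×10⁻⁵) + (1380)⁴
    = 2.078×10¹² + 3.627×10¹² = 5.705×10¹² K⁴.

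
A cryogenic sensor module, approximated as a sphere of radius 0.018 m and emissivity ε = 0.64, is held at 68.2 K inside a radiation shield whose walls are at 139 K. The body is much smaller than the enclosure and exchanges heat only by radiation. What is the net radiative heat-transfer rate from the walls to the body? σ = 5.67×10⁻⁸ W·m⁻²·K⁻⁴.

P_net ≈ 0.0520 W

For a small grey body in a large enclosure: P_net = εσA(T_body⁴ − T_wall⁴).
A = 4πr² = 0.004072 m²; T_body⁴ − T_wall⁴ = 2.163×10⁷ − 3.733×10⁸ = -3.517×10⁸ K⁴.
|P_net| = 0.64·5.67×10⁻⁸·0.004072·3.517×10⁸.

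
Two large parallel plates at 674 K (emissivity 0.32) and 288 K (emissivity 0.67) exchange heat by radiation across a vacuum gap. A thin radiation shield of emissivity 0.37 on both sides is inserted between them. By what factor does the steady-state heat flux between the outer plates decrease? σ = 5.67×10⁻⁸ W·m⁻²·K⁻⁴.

factor ≈ 2.22

Without shield: q₀ = σΔ(T⁴)/(1/ε₁+1/ε₂−1) with denominator 3.618.
With shield the two gaps are in series; the resistances add: (1/ε₁+1/ε_s−1)+(1/ε_s+1/ε₂−1) = 4.828+3.195 = 8.023.
Heat-flux ratio q₀/q = 8.023/3.618.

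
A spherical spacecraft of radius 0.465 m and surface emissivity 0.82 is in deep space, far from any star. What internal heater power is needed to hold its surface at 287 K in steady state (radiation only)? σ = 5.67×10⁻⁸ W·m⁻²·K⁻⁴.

P ≈ 857 W

P = εσ·4πr²·T⁴.
4πr² = 2.717 m²; T⁴ = 6.785×10⁹ K⁴.
P = 0.82·5.67×10⁻⁸·2.717·6.785×10⁹.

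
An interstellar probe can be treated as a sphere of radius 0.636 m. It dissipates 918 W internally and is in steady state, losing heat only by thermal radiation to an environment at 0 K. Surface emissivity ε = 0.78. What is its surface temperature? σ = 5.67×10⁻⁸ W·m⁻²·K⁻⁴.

T ≈ 253 K

Steady state: internal power = radiated power, P = εσA T⁴.
Radiating area A = 4πr² = 5.083 m².
T⁴ = P/(εσA) = 918/(0.78·5.67×10⁻⁸·5.083) = 4.084×10⁹ K⁴.
T = (4.084×10⁹)^(1/4).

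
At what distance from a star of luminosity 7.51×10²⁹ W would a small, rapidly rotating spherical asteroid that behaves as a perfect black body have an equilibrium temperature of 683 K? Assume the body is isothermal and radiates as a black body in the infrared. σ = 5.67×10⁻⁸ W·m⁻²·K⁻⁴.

For an isothermal black-emitting sphere, (1−a)S·πr² = σ·4πr²·T⁴ ⇒ S = 4σT⁴/(1−a).
S = 4·5.67×10⁻⁸·(683)⁴/1.00 = 49350 W/m².
Flux falls as S = L/(4πd²), so d = √(L/(4πS)) = √(7.51×10²⁹/(4π·49350)).

d ≈ 1.10×10¹² m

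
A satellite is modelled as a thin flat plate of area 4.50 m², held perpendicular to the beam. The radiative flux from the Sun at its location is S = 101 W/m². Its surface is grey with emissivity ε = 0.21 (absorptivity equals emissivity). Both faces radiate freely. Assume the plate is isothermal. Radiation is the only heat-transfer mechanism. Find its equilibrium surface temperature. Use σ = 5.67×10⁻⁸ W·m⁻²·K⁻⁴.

At equilibrium, absorbed power = emitted power.
Absorbing cross-section = A = 4.500 m²; emitting surface = 2A = 9.000 m² (ratio 2).
εS·A_cross = εσ·A_surf·T⁴  ⇒  T⁴ = S/(2σ)   (ε cancels).
T⁴ = 101/(2·5.67×10⁻⁸) = 8.907×10⁸ K⁴.
T = (8.907×10⁸)^(1/4).

T ≈ 173 K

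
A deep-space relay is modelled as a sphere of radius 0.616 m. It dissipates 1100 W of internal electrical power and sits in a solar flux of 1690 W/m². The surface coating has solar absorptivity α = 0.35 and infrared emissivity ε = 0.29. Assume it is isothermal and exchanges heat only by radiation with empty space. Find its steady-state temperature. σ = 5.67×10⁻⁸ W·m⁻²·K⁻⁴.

T ≈ 390 K

At steady state, absorbed solar power + internal power = radiated power.
Absorbed: α·S·A_cross = 0.35·1690·1.192 = 705.1 W (cross-section πr²).
Total input = 705.1 + 1100 = 1805 W.
Radiated: εσ·A_surf·T⁴ with A_surf = 4πr² = 4.768 m².
T⁴ = 1805/(0.29·5.67×10⁻⁸·4.768) = 2.302×10¹⁰ K⁴.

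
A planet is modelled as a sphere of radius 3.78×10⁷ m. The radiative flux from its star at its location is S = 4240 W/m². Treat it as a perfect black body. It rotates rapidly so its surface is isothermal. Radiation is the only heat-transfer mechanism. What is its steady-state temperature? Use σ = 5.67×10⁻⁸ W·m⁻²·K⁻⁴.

T ≈ 370 K

At equilibrium, absorbed power = emitted power.
Absorbing cross-section = πr² = 4.489×10¹⁵ m²; emitting surface = 4πr² = 1.796×10¹⁶ m² (ratio 4).
S·A_cross = εσ·A_surf·T⁴  ⇒  T⁴ = S/(4σ).
T⁴ = 1.00·4240/(4·5.67×10⁻⁸) = 1.869×10¹⁰ K⁴.
T = (1.869×10¹⁰)^(1/4).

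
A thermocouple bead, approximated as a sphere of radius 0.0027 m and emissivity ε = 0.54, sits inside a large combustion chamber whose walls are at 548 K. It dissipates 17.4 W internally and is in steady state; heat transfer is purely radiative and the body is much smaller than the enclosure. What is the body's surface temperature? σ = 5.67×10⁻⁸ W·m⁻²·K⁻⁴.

T ≈ 1580 K

For a small grey body in a large enclosure, net radiated power = εσA(T⁴ − T_w⁴).
Steady state: P = εσA(T⁴ − T_w⁴) with A = 4πr² = 9.161×10⁻⁵ m².
T⁴ = P/(εσA) + T_w⁴ = 17.4/(0.54·5.67×10⁻⁸·9.161×10⁻⁵) + (548)⁴
    = 6.203×10¹² + 9.018×10¹⁰ = 6.294×10¹² K⁴.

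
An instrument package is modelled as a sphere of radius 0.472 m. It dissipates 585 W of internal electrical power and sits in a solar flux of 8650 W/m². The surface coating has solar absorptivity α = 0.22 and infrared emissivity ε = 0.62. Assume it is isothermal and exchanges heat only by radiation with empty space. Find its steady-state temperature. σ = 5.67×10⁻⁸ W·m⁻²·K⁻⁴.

At steady state, absorbed solar power + internal power = radiated power.
Absorbed: α·S·A_cross = 0.22·8650·0.6999 = 1332 W (cross-section πr²).
Total input = 1332 + 585 = 1917 W.
Radiated: εσ·A_surf·T⁴ with A_surf = 4πr² = 2.800 m².
T⁴ = 1917/(0.62·5.67×10⁻⁸·2.800) = 1.948×10¹⁰ K⁴.

T ≈ 374 K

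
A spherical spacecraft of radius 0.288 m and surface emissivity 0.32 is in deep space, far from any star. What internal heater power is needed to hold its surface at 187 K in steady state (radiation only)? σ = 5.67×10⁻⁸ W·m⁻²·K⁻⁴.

P = εσ·4πr²·T⁴.
4πr² = 1.042 m²; T⁴ = 1.223×10⁹ K⁴.
P = 0.32·5.67×10⁻⁸·1.042·1.223×10⁹.

P ≈ 23.1 W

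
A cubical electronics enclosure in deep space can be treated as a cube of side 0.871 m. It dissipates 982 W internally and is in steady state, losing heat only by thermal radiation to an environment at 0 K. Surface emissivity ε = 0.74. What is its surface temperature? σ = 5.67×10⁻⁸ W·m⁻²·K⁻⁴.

T ≈ 268 K

Steady state: internal power = radiated power, P = εσA T⁴.
Radiating area A = 6L² = 4.552 m².
T⁴ = P/(εσA) = 982/(0.74·5.67×10⁻⁸·4.552) = 5.142×10⁹ K⁴.
T = (5.142×10⁹)^(1/4).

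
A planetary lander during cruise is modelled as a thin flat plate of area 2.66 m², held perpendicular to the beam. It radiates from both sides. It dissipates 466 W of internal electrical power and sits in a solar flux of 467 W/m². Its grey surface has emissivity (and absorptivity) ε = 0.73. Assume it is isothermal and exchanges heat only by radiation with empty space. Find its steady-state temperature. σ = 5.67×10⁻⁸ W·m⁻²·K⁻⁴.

T ≈ 281 K

At steady state, absorbed solar power + internal power = radiated power.
Absorbed: α·S·A_cross = 0.73·467·2.660 = 906.8 W (cross-section A).
Total input = 906.8 + 466 = 1373 W.
Radiated: εσ·A_surf·T⁴ with A_surf = 2A = 5.320 m².
T⁴ = 1373/(0.73·5.67×10⁻⁸·5.320) = 6.234×10⁹ K⁴.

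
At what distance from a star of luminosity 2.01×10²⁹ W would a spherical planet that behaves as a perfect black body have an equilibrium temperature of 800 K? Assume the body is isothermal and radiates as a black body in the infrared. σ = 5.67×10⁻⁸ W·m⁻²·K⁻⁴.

For an isothermal black-emitting sphere, (1−a)S·πr² = σ·4πr²·T⁴ ⇒ S = 4σT⁴/(1−a).
S = 4·5.67×10⁻⁸·(800)⁴/1.00 = 92900 W/m².
Flux falls as S = L/(4πd²), so d = √(L/(4πS)) = √(2.01×10²⁹/(4π·92900)).

d ≈ 4.15×10¹¹ m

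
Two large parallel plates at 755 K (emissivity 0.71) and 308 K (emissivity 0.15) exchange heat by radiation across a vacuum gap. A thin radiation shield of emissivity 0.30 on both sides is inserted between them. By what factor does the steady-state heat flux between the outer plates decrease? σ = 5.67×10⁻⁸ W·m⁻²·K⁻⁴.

Without shield: q₀ = σΔ(T⁴)/(1/ε₁+1/ε₂−1) with denominator 7.075.
With shield the two gaps are in series; the resistances add: (1/ε₁+1/ε_s−1)+(1/ε_s+1/ε₂−1) = 3.742+9.000 = 12.74.
Heat-flux ratio q₀/q = 12.74/7.075.

factor ≈ 1.80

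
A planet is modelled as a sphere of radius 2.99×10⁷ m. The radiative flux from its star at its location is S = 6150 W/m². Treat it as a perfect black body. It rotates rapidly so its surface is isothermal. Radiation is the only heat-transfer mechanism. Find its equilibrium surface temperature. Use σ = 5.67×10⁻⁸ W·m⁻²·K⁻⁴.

At equilibrium, absorbed power = emitted power.
Absorbing cross-section = πr² = 2.809×10¹⁵ m²; emitting surface = 4πr² = 1.123×10¹⁶ m² (ratio 4).
S·A_cross = εσ·A_surf·T⁴  ⇒  T⁴ = S/(4σ).
T⁴ = 1.00·6150/(4·5.67×10⁻⁸) = 2.712×10¹⁰ K⁴.
T = (2.712×10¹⁰)^(1/4).

T ≈ 406 K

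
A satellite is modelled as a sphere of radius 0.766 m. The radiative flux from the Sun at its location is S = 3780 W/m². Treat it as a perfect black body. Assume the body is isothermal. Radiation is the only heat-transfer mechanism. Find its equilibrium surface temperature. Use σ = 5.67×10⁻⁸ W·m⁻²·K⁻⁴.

T ≈ 359 K

At equilibrium, absorbed power = emitted power.
Absorbing cross-section = πr² = 1.843 m²; emitting surface = 4πr² = 7.373 m² (ratio 4).
S·A_cross = εσ·A_surf·T⁴  ⇒  T⁴ = S/(4σ).
T⁴ = 1.00·3780/(4·5.67×10⁻⁸) = 1.667×10¹⁰ K⁴.
T = (1.667×10¹⁰)^(1/4).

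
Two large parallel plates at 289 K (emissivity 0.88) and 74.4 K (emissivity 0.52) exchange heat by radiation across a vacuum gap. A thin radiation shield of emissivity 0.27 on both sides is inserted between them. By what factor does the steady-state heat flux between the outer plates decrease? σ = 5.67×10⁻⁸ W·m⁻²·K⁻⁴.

Without shield: q₀ = σΔ(T⁴)/(1/ε₁+1/ε₂−1) with denominator 2.059.
With shield the two gaps are in series; the resistances add: (1/ε₁+1/ε_s−1)+(1/ε_s+1/ε₂−1) = 3.840+4.627 = 8.467.
Heat-flux ratio q₀/q = 8.467/2.059.

factor ≈ 4.11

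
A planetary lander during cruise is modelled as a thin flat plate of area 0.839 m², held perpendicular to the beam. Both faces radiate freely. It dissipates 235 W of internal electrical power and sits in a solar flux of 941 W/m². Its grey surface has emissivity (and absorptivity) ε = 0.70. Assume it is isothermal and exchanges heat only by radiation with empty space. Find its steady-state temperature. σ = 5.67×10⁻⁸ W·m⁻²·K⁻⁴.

At steady state, absorbed solar power + internal power = radiated power.
Absorbed: α·S·A_cross = 0.70·941·0.8390 = 552.6 W (cross-section A).
Total input = 552.6 + 235 = 787.6 W.
Radiated: εσ·A_surf·T⁴ with A_surf = 2A = 1.678 m².
T⁴ = 787.6/(0.70·5.67×10⁻⁸·1.678) = 1.183×10¹⁰ K⁴.

T ≈ 330 K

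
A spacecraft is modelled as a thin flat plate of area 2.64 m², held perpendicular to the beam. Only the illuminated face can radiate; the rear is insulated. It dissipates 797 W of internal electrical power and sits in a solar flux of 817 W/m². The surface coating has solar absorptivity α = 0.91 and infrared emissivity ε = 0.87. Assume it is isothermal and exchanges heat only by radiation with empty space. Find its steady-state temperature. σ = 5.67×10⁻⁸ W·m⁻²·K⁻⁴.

At steady state, absorbed solar power + internal power = radiated power.
Absorbed: α·S·A_cross = 0.91·817·2.640 = 1963 W (cross-section A).
Total input = 1963 + 797 = 2760 W.
Radiated: εσ·A_surf·T⁴ with A_surf = A = 2.640 m².
T⁴ = 2760/(0.87·5.67×10⁻⁸·2.640) = 2.119×10¹⁰ K⁴.

T ≈ 382 K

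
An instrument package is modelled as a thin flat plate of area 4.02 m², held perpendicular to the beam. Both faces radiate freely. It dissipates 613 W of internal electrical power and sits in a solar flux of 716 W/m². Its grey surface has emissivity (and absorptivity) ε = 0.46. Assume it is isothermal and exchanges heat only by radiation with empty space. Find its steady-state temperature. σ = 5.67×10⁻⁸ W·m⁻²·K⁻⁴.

At steady state, absorbed solar power + internal power = radiated power.
Absorbed: α·S·A_cross = 0.46·716·4.020 = 1324 W (cross-section A).
Total input = 1324 + 613 = 1937 W.
Radiated: εσ·A_surf·T⁴ with A_surf = 2A = 8.040 m².
T⁴ = 1937/(0.46·5.67×10⁻⁸·8.040) = 9.237×10⁹ K⁴.

T ≈ 310 K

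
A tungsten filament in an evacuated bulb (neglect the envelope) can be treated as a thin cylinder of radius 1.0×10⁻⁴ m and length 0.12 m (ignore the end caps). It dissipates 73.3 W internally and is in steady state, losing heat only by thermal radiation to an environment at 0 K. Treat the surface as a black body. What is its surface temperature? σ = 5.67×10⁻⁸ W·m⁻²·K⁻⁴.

T ≈ 2030 K

Steady state: internal power = radiated power, P = εσA T⁴.
Radiating area A = 2πrL = 7.540×10⁻⁵ m².
T⁴ = P/(εσA) = 73.3/(1.0·5.67×10⁻⁸·7.540×10⁻⁵) = 1.715×10¹³ K⁴.
T = (1.715×10¹³)^(1/4).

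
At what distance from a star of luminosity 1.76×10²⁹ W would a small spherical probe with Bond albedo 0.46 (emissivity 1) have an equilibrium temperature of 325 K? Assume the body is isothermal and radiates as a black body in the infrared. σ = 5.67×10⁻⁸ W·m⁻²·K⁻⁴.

d ≈ 1.73×10¹² m

For an isothermal black-emitting sphere, (1−a)S·πr² = σ·4πr²·T⁴ ⇒ S = 4σT⁴/(1−a).
S = 4·5.67×10⁻⁸·(325)⁴/0.540 = 4686 W/m².
Flux falls as S = L/(4πd²), so d = √(L/(4πS)) = √(1.76×10²⁹/(4π·4686)).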